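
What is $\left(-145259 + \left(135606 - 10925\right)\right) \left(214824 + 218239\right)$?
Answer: $-8911570414$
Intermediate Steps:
$\left(-145259 + \left(135606 - 10925\right)\right) \left(214824 + 218239\right) = \left(-145259 + 124681\right) 433063 = \left(-20578\right) 433063 = -8911570414$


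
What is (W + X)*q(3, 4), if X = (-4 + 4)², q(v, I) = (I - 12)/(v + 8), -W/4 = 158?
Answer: 5056/11 ≈ 459.64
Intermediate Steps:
W = -632 (W = -4*158 = -632)
q(v, I) = (-12 + I)/(8 + v)
X = 0 (X = 0² = 0)
(W + X)*q(3, 4) = (-632 + 0)*((-12 + 4)/(8 + 3)) = -632*(-8)/11 = -632*(-8/11) = 5056/11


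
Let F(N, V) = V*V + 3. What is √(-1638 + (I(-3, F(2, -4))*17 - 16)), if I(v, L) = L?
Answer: 11*I*√11 ≈ 36.483*I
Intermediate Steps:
F(N, V) = 3 + V² (F(N, V) = V² + 3 = 3 + V²)
√(-1638 + (I(-3, F(2, -4))*17 - 16)) = √(-1638 + ((3 + (-4)²)*17 - 16)) = √(-1638 + ((3 + 16)*17 - 16)) = √(-1638 + (19*17 - 16)) = √(-1638 + (323 - 16)) = √(-1638 + 307) = √(-1331) = 11*I*√11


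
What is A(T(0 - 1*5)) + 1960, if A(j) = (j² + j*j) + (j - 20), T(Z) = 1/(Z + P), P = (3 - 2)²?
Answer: 15519/8 ≈ 1939.9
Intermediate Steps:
P = 1 (P = 1² = 1)
T(Z) = 1/(1 + Z) (T(Z) = 1/(Z + 1) = 1/(1 + Z))
A(j) = -20 + j + 2*j² (A(j) = (j² + j²) + (-20 + j) = 2*j² + (-20 + j) = -20 + j + 2*j²)
A(T(0 - 1*5)) + 1960 = (-20 + 1/(1 + (0 - 1*5)) + 2*(1/(1 + (0 - 1*5)))²) + 1960 = (-20 + 1/(1 + (0 - 5)) + 2*(1/(1 + (0 - 5)))²) + 1960 = (-20 + 1/(1 - 5) + 2*(1/(1 - 5))²) + 1960 = (-20 + 1/(-4) + 2*(1/(-4))²) + 1960 = (-20 - ¼ + 2*(-¼)²) + 1960 = (-20 - ¼ + 2*(1/16)) + 1960 = (-20 - ¼ + ⅛) + 1960 = -161/8 + 1960 = 15519/8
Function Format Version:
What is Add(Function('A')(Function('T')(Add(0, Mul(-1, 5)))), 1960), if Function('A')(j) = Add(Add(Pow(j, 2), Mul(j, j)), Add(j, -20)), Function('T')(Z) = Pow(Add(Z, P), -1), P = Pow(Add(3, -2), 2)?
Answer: Rational(15519, 8) ≈ 1939.9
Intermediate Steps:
P = 1 (P = Pow(1, 2) = 1)
Function('T')(Z) = Pow(Add(1, Z), -1) (Function('T')(Z) = Pow(Add(Z, 1), -1) = Pow(Add(1, Z), -1))
Function('A')(j) = Add(-20, j, Mul(2, Pow(j, 2))) (Function('A')(j) = Add(Add(Pow(j, 2), Pow(j, 2)), Add(-20, j)) = Add(Mul(2, Pow(j, 2)), Add(-20, j)) = Add(-20, j, Mul(2, Pow(j, 2))))
Add(Function('A')(Function('T')(Add(0, Mul(-1, 5)))), 1960) = Add(Add(-20, Pow(Add(1, Add(0, Mul(-1, 5))), -1), Mul(2, Pow(Pow(Add(1, Add(0, Mul(-1, 5))), -1), 2))), 1960) = Add(Add(-20, Pow(Add(1, Add(0, -5)), -1), Mul(2, Pow(Pow(Add(1, Add(0, -5)), -1), 2))), 1960) = Add(Add(-20, Pow(Add(1, -5), -1), Mul(2, Pow(Pow(Add(1, -5), -1), 2))), 1960) = Add(Add(-20, Pow(-4, -1), Mul(2, Pow(Pow(-4, -1), 2))), 1960) = Add(Add(-20, Rational(-1, 4), Mul(2, Pow(Rational(-1, 4), 2))), 1960) = Add(Add(-20, Rational(-1, 4), Mul(2, Rational(1, 16))), 1960) = Add(Add(-20, Rational(-1, 4), Rational(1, 8)), 1960) = Add(Rational(-161, 8), 1960) = Rational(15519, 8)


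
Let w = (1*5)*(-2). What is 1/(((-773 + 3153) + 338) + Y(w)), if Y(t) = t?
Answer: 1/2708 ≈ 0.00036928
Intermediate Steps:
w = -10 (w = 5*(-2) = -10)
1/(((-773 + 3153) + 338) + Y(w)) = 1/(((-773 + 3153) + 338) - 10) = 1/((2380 + 338) - 10) = 1/(2718 - 10) = 1/2708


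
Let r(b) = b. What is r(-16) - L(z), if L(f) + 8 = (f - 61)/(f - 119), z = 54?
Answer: -527/65 ≈ -8.1077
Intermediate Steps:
L(f) = -8 + (-61 + f)/(-119 + f) (L(f) = -8 + (f - 61)/(f - 119) = -8 + (-61 + f)/(-119 + f))
r(-16) - L(z) = -16 - (891 - 7*54)/(-119 + 54) = -16 - (891 - 378)/(-65) = -16 - (-1)*513/65 = -16 - 1*(-513/65) = -16 + 513/65 = -527/65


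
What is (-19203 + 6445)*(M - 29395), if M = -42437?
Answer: 916432656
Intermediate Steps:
(-19203 + 6445)*(M - 29395) = (-19203 + 6445)*(-42437 - 29395) = -12758*(-71832) = 916432656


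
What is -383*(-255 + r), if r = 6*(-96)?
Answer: 318273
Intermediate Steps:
r = -576
-383*(-255 + r) = -383*(-255 - 576) = -383*(-831) = 318273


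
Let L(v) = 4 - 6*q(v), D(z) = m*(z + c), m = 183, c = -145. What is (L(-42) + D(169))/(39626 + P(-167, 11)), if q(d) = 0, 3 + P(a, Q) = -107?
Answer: 1099/9879 ≈ 0.11125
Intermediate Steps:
P(a, Q) = -110 (P(a, Q) = -3 - 107 = -110)
D(z) = -26535 + 183*z (D(z) = 183*(z - 145) = 183*(-145 + z) = -26535 + 183*z)
L(v) = 4 (L(v) = 4 - 6*0 = 4 + 0 = 4)
(L(-42) + D(169))/(39626 + P(-167, 11)) = (4 + (-26535 + 183*169))/(39626 - 110) = (4 + (-26535 + 30927))/39516 = (4 + 4392)*(1/39516) = 4396*(1/39516) = 1099/9879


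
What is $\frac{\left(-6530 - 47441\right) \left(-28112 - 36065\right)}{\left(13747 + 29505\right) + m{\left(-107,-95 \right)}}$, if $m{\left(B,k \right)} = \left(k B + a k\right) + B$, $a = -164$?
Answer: $\frac{3463696867}{68890} \approx 50279.0$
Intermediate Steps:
$m{\left(B,k \right)} = B - 164 k + B k$ ($m{\left(B,k \right)} = \left(k B - 164 k\right) + B = \left(B k - 164 k\right) + B = \left(- 164 k + B k\right) + B = B - 164 k + B k$)
$\frac{\left(-6530 - 47441\right) \left(-28112 - 36065\right)}{\left(13747 + 29505\right) + m{\left(-107,-95 \right)}} = \frac{\left(-6530 - 47441\right) \left(-28112 - 36065\right)}{\left(13747 + 29505\right) - -25638} = \frac{\left(-53971\right) \left(-64177\right)}{43252 + \left(-107 + 15580 + 10165\right)} = \frac{3463696867}{43252 + 25638} = \frac{3463696867}{68890}$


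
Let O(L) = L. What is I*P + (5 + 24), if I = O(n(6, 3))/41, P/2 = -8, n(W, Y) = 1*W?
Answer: 1093/41 ≈ 26.659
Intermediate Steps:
n(W, Y) = W
P = -16 (P = 2*(-8) = -16)
I = 6/41 ≈ 0.14634
I*P + (5 + 24) = (6/41)*(-16) + (5 + 24) = -96/41 + 29 = 1093/41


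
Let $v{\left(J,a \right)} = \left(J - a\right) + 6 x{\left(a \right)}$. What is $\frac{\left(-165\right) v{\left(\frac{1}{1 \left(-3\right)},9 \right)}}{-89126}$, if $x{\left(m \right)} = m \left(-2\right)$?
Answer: $- \frac{9680}{44563} \approx -0.21722$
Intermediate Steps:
$x{\left(m \right)} = - 2 m$
$v{\left(J,a \right)} = J - 13 a$ ($v{\left(J,a \right)} = \left(J - a\right) + 6 \left(- 2 a\right) = \left(J - a\right) - 12 a = J - 13 a$)
$\frac{\left(-165\right) v{\left(\frac{1}{1 \left(-3\right)},9 \right)}}{-89126} = \frac{\left(-165\right) \left(\frac{1}{1 \left(-3\right)} - 117\right)}{-89126} = - 165 \left(\frac{1}{-3} - 117\right) \left(- \frac{1}{89126}\right) = - 165 \left(- \frac{1}{3} - 117\right) \left(- \frac{1}{89126}\right) = \left(-165\right) \left(- \frac{352}{3}\right) \left(- \frac{1}{89126}\right) = 19360 \left(- \frac{1}{89126}\right) = - \frac{9680}{44563}$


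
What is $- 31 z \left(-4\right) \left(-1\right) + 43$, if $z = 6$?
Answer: $-701$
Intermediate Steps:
$- 31 z \left(-4\right) \left(-1\right) + 43 = - 31 \cdot 6 \left(-4\right) \left(-1\right) + 43 = - 31 \left(\left(-24\right) \left(-1\right)\right) + 43 = \left(-31\right) 24 + 43 = -744 + 43 = -701$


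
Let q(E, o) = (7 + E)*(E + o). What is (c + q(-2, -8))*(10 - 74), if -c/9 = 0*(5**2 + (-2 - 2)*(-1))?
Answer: 3200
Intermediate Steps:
c = 0 (c = -0*(5**2 + (-2 - 2)*(-1)) = -0*(25 - 4*(-1)) = -0*(25 + 4) = -0*29 = -9*0 = 0)
(c + q(-2, -8))*(10 - 74) = (0 + ((-2)**2 + 7*(-2) + 7*(-8) - 2*(-8)))*(10 - 74) = (0 + (4 - 14 - 56 + 16))*(-64) = (0 - 50)*(-64) = -50*(-64) = 3200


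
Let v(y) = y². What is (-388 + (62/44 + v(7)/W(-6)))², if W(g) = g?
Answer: 169702729/1089 ≈ 1.5583e+5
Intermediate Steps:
(-388 + (62/44 + v(7)/W(-6)))² = (-388 + (62/44 + 7²/(-6)))² = (-388 + (62*(1/44) + 49*(-⅙)))² = (-388 + (31/22 - 49/6))² = (-388 - 223/33)² = (-13027/33)² = 169702729/1089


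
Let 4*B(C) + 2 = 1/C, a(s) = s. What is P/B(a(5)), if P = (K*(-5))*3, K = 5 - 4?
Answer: 100/3 ≈ 33.333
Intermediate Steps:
K = 1
P = -15 (P = (1*(-5))*3 = -5*3 = -15)
B(C) = -½ + 1/(4*C)
P/B(a(5)) = -15*20/(1 - 2*5) = -15*20/(1 - 10) = -15/((¼)*(⅕)*(-9)) = -15/(-9/20) = -15*(-20/9) = 100/3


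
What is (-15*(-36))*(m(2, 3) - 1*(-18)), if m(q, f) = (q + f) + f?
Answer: 14040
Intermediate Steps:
m(q, f) = q + 2*f (m(q, f) = (f + q) + f = q + 2*f)
(-15*(-36))*(m(2, 3) - 1*(-18)) = (-15*(-36))*((2 + 2*3) - 1*(-18)) = 540*((2 + 6) + 18) = 540*(8 + 18) = 540*26 = 14040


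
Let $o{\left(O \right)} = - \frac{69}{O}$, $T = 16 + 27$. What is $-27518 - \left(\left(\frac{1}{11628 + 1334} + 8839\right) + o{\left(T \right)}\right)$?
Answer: $- \frac{20263261327}{557366} \approx -36355.0$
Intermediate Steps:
$T = 43$
$-27518 - \left(\left(\frac{1}{11628 + 1334} + 8839\right) + o{\left(T \right)}\right) = -27518 - \left(\left(\frac{1}{11628 + 1334} + 8839\right) - \frac{69}{43}\right) = -27518 - \left(\left(\frac{1}{12962} + 8839\right) - \frac{69}{43}\right) = -27518 - \left(\frac{114571119}{12962} - \frac{69}{43}\right) = -27518 - \frac{4925663739}{557366} = - \frac{20263261327}{557366}$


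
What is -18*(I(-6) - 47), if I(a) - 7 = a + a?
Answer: 936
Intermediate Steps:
I(a) = 7 + 2*a (I(a) = 7 + (a + a) = 7 + 2*a)
-18*(I(-6) - 47) = -18*((7 + 2*(-6)) - 47) = -18*((7 - 12) - 47) = -18*(-5 - 47) = -18*(-52) = 936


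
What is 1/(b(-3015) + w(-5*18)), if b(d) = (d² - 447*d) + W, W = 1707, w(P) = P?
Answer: 1/10439547 ≈ 9.5790e-8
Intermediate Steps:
b(d) = 1707 + d² - 447*d (b(d) = (d² - 447*d) + 1707 = 1707 + d² - 447*d)
1/(b(-3015) + w(-5*18)) = 1/((1707 + (-3015)² - 447*(-3015)) - 5*18) = 1/((1707 + 9090225 + 1347705) - 90) = 1/(10439637 - 90) = 1/10439547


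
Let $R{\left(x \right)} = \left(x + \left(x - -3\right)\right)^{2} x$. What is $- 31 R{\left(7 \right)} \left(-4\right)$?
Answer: $250852$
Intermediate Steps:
$R{\left(x \right)} = x \left(3 + 2 x\right)^{2}$ ($R{\left(x \right)} = \left(x + \left(x + 3\right)\right)^{2} x = \left(x + \left(3 + x\right)\right)^{2} x = \left(3 + 2 x\right)^{2} x = x \left(3 + 2 x\right)^{2}$)
$- 31 R{\left(7 \right)} \left(-4\right) = - 31 \cdot 7 \left(3 + 2 \cdot 7\right)^{2} \left(-4\right) = - 31 \cdot 7 \left(3 + 14\right)^{2} \left(-4\right) = - 31 \cdot 7 \cdot 17^{2} \left(-4\right) = - 31 \cdot 7 \cdot 289 \left(-4\right) = \left(-31\right) 2023 \left(-4\right) = \left(-62713\right) \left(-4\right) = 250852$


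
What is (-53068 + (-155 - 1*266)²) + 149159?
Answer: 273332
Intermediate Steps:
(-53068 + (-155 - 1*266)²) + 149159 = (-53068 + (-155 - 266)²) + 149159 = (-53068 + (-421)²) + 149159 = (-53068 + 177241) + 149159 = 124173 + 149159 = 273332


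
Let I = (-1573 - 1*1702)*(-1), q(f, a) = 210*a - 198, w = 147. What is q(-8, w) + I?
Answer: 33947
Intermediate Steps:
q(f, a) = -198 + 210*a
I = 3275 (I = (-1573 - 1702)*(-1) = -3275*(-1) = 3275)
q(-8, w) + I = (-198 + 210*147) + 3275 = (-198 + 30870) + 3275 = 30672 + 3275 = 33947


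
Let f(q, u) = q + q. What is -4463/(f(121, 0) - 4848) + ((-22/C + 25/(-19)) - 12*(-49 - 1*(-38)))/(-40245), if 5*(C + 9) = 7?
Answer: 1133655079/1174000310 ≈ 0.96563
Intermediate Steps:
f(q, u) = 2*q
C = -38/5 (C = -9 + (1/5)*7 = -9 + 7/5 = -38/5 ≈ -7.6000)
-4463/(f(121, 0) - 4848) + ((-22/C + 25/(-19)) - 12*(-49 - 1*(-38)))/(-40245) = -4463/(2*121 - 4848) + ((-22/(-38/5) + 25/(-19)) - 12*(-49 - 1*(-38)))/(-40245) = -4463/(242 - 4848) + ((-22*(-5/38) + 25*(-1/19)) - 12*(-49 + 38))*(-1/40245) = -4463/(-4606) + ((55/19 - 25/19) - 12*(-11))*(-1/40245) = -4463*(-1/4606) + (30/19 + 132)*(-1/40245) = 4463/4606 + (2538/19)*(-1/40245) = 4463/4606 - 846/254885 = 1133655079/1174000310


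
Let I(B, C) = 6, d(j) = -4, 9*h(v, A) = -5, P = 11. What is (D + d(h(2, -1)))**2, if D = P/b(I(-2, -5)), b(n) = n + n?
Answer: 1369/144 ≈ 9.5069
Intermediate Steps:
h(v, A) = -5/9 (h(v, A) = (1/9)*(-5) = -5/9)
b(n) = 2*n
D = 11/12 (D = 11/((2*6)) = 11/12 ≈ 0.91667)
(D + d(h(2, -1)))**2 = (11/12 - 4)**2 = (-37/12)**2 = 1369/144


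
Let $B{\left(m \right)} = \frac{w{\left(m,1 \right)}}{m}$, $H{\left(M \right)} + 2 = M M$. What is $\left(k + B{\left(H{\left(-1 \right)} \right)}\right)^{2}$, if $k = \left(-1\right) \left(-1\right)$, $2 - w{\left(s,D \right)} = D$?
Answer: $0$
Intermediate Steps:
$H{\left(M \right)} = -2 + M^{2}$ ($H{\left(M \right)} = -2 + M M = -2 + M^{2}$)
$w{\left(s,D \right)} = 2 - D$
$B{\left(m \right)} = \frac{1}{m}$ ($B{\left(m \right)} = \frac{2 - 1}{m} = 1 \frac{1}{m} = \frac{1}{m}$)
$k = 1$
$\left(k + B{\left(H{\left(-1 \right)} \right)}\right)^{2} = \left(1 + \frac{1}{-2 + \left(-1\right)^{2}}\right)^{2} = \left(1 + \frac{1}{-2 + 1}\right)^{2} = \left(1 + \frac{1}{-1}\right)^{2} = \left(1 - 1\right)^{2} = 0^{2} = 0$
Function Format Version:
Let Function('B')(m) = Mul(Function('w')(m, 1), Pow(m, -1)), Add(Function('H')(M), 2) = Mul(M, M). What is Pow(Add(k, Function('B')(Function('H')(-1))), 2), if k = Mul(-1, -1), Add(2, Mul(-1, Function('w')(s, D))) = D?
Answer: 0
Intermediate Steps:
Function('H')(M) = Add(-2, Pow(M, 2)) (Function('H')(M) = Add(-2, Mul(M, M)) = Add(-2, Pow(M, 2)))
Function('w')(s, D) = Add(2, Mul(-1, D))
Function('B')(m) = Pow(m, -1) (Function('B')(m) = Mul(Add(2, Mul(-1, 1)), Pow(m, -1)) = Mul(Add(2, -1), Pow(m, -1)) = Mul(1, Pow(m, -1)) = Pow(m, -1))
k = 1
Pow(Add(k, Function('B')(Function('H')(-1))), 2) = Pow(Add(1, Pow(Add(-2, Pow(-1, 2)), -1)), 2) = Pow(Add(1, Pow(Add(-2, 1), -1)), 2) = Pow(Add(1, Pow(-1, -1)), 2) = Pow(Add(1, -1), 2) = Pow(0, 2) = 0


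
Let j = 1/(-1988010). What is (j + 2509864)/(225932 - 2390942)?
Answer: -4989634730639/4304061530100 ≈ -1.1593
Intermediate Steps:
j = -1/1988010 ≈ -5.0302e-7
(j + 2509864)/(225932 - 2390942) = (-1/1988010 + 2509864)/(225932 - 2390942) = (4989634730639/1988010)/(-2165010) = (4989634730639/1988010)*(-1/2165010) = -4989634730639/4304061530100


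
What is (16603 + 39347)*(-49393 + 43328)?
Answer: -339336750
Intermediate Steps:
(16603 + 39347)*(-49393 + 43328) = 55950*(-6065) = -339336750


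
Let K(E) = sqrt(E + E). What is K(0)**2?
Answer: 0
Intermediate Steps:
K(E) = sqrt(2)*sqrt(E) (K(E) = sqrt(2*E) = sqrt(2)*sqrt(E))
K(0)**2 = (sqrt(2)*sqrt(0))**2 = (sqrt(2)*0)**2 = 0**2 = 0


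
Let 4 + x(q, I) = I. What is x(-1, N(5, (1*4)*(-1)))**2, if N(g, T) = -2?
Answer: 36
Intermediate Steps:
x(q, I) = -4 + I
x(-1, N(5, (1*4)*(-1)))**2 = (-4 - 2)**2 = (-6)**2 = 36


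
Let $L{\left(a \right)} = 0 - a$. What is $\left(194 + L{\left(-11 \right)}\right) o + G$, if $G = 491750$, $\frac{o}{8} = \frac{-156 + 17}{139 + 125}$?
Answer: $\frac{16199255}{33} \approx 4.9089 \cdot 10^{5}$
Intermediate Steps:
$o = - \frac{139}{33}$ ($o = 8 \frac{-156 + 17}{139 + 125} = 8 \left(- \frac{139}{264}\right) = - \frac{139}{33} \approx -4.2121$)
$L{\left(a \right)} = - a$
$\left(194 + L{\left(-11 \right)}\right) o + G = \left(194 - -11\right) \left(- \frac{139}{33}\right) + 491750 = \left(194 + 11\right) \left(- \frac{139}{33}\right) + 491750 = 205 \left(- \frac{139}{33}\right) + 491750 = - \frac{28495}{33} + 491750 = \frac{16199255}{33}$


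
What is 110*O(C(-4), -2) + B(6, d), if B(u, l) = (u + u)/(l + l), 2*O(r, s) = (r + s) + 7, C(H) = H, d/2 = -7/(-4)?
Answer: 397/7 ≈ 56.714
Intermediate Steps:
d = 7/2 (d = 2*(-7/(-4)) = 2*(-7*(-¼)) = 2*(7/4) = 7/2 ≈ 3.5000)
O(r, s) = 7/2 + r/2 + s/2 (O(r, s) = ((r + s) + 7)/2 = (7 + r + s)/2 = 7/2 + r/2 + s/2)
B(u, l) = u/l (B(u, l) = (2*u)/((2*l)) = (2*u)*(1/(2*l)) = u/l)
110*O(C(-4), -2) + B(6, d) = 110*(7/2 + (½)*(-4) + (½)*(-2)) + 6/(7/2) = 110*(7/2 - 2 - 1) + 6*(2/7) = 110*(½) + 12/7 = 55 + 12/7 = 397/7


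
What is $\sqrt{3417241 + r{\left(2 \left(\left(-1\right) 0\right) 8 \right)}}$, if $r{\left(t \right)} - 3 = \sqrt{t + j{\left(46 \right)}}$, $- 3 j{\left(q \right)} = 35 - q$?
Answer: $\frac{\sqrt{30755196 + 3 \sqrt{33}}}{3} \approx 1848.6$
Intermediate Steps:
$j{\left(q \right)} = - \frac{35}{3} + \frac{q}{3}$ ($j{\left(q \right)} = - \frac{35 - q}{3} = - \frac{35}{3} + \frac{q}{3}$)
$r{\left(t \right)} = 3 + \sqrt{\frac{11}{3} + t}$ ($r{\left(t \right)} = 3 + \sqrt{t + \left(- \frac{35}{3} + \frac{1}{3} \cdot 46\right)} = 3 + \sqrt{t + \left(- \frac{35}{3} + \frac{46}{3}\right)} = 3 + \sqrt{t + \frac{11}{3}} = 3 + \sqrt{\frac{11}{3} + t}$)
$\sqrt{3417241 + r{\left(2 \left(\left(-1\right) 0\right) 8 \right)}} = \sqrt{3417241 + \left(3 + \frac{\sqrt{33 + 9 \cdot 2 \left(\left(-1\right) 0\right) 8}}{3}\right)} = \sqrt{3417241 + \left(3 + \frac{\sqrt{33 + 9 \cdot 2 \cdot 0 \cdot 8}}{3}\right)} = \sqrt{3417241 + \left(3 + \frac{\sqrt{33 + 9 \cdot 0 \cdot 8}}{3}\right)} = \sqrt{3417241 + \left(3 + \frac{\sqrt{33 + 9 \cdot 0}}{3}\right)} = \sqrt{3417241 + \left(3 + \frac{\sqrt{33 + 0}}{3}\right)} = \sqrt{3417241 + \left(3 + \frac{\sqrt{33}}{3}\right)} = \sqrt{3417244 + \frac{\sqrt{33}}{3}}$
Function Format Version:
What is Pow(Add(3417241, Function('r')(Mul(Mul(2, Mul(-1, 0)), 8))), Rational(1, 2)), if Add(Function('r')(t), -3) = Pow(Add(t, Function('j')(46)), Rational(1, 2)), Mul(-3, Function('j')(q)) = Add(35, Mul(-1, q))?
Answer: Mul(Rational(1, 3), Pow(Add(30755196, Mul(3, Pow(33, Rational(1, 2)))), Rational(1, 2))) ≈ 1848.6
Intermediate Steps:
Function('j')(q) = Add(Rational(-35, 3), Mul(Rational(1, 3), q)) (Function('j')(q) = Mul(Rational(-1, 3), Add(35, Mul(-1, q))) = Add(Rational(-35, 3), Mul(Rational(1, 3), q)))
Function('r')(t) = Add(3, Pow(Add(Rational(11, 3), t), Rational(1, 2))) (Function('r')(t) = Add(3, Pow(Add(t, Add(Rational(-35, 3), Mul(Rational(1, 3), 46))), Rational(1, 2))) = Add(3, Pow(Add(t, Add(Rational(-35, 3), Rational(46, 3))), Rational(1, 2))) = Add(3, Pow(Add(t, Rational(11, 3)), Rational(1, 2))) = Add(3, Pow(Add(Rational(11, 3), t), Rational(1, 2))))
Pow(Add(3417241, Function('r')(Mul(Mul(2, Mul(-1, 0)), 8))), Rational(1, 2)) = Pow(Add(3417241, Add(3, Mul(Rational(1, 3), Pow(Add(33, Mul(9, Mul(Mul(2, Mul(-1, 0)), 8))), Rational(1, 2))))), Rational(1, 2)) = Pow(Add(3417241, Add(3, Mul(Rational(1, 3), Pow(Add(33, Mul(9, Mul(Mul(2, 0), 8))), Rational(1, 2))))), Rational(1, 2)) = Pow(Add(3417241, Add(3, Mul(Rational(1, 3), Pow(Add(33, Mul(9, Mul(0, 8))), Rational(1, 2))))), Rational(1, 2)) = Pow(Add(3417241, Add(3, Mul(Rational(1, 3), Pow(Add(33, Mul(9, 0)), Rational(1, 2))))), Rational(1, 2)) = Pow(Add(3417241, Add(3, Mul(Rational(1, 3), Pow(Add(33, 0), Rational(1, 2))))), Rational(1, 2)) = Pow(Add(3417241, Add(3, Mul(Rational(1, 3), Pow(33, Rational(1, 2))))), Rational(1, 2)) = Pow(Add(3417244, Mul(Rational(1, 3), Pow(33, Rational(1, 2)))), Rational(1, 2))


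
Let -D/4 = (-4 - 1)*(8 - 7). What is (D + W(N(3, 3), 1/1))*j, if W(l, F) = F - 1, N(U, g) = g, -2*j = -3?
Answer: 30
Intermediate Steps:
j = 3/2 (j = -½*(-3) = 3/2 ≈ 1.5000)
D = 20 (D = -4*(-4 - 1)*(8 - 7) = -(-20) = -4*(-5) = 20)
W(l, F) = -1 + F
(D + W(N(3, 3), 1/1))*j = (20 + (-1 + 1/1))*(3/2) = (20 + (-1 + 1))*(3/2) = (20 + 0)*(3/2) = 20*(3/2) = 30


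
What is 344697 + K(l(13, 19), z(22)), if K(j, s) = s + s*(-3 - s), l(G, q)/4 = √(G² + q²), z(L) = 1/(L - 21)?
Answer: 344694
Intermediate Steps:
z(L) = 1/(-21 + L)
l(G, q) = 4*√(G² + q²)
344697 + K(l(13, 19), z(22)) = 344697 - (2 + 1/(-21 + 22))/(-21 + 22) = 344697 - 1*(2 + 1/1)/1 = 344697 - 1*1*(2 + 1) = 344697 - 1*1*3 = 344697 - 3 = 344694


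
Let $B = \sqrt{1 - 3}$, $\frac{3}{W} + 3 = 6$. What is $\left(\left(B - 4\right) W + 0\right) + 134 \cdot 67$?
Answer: $8974 + i \sqrt{2} \approx 8974.0 + 1.4142 i$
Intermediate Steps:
$W = 1$ ($W = \frac{3}{-3 + 6} = \frac{3}{3} = 3 \cdot \frac{1}{3} = 1$)
$B = i \sqrt{2}$ ($B = \sqrt{-2} = i \sqrt{2} \approx 1.4142 i$)
$\left(\left(B - 4\right) W + 0\right) + 134 \cdot 67 = \left(\left(i \sqrt{2} - 4\right) 1 + 0\right) + 134 \cdot 67 = \left(\left(-4 + i \sqrt{2}\right) 1 + 0\right) + 8978 = \left(\left(-4 + i \sqrt{2}\right) + 0\right) + 8978 = \left(-4 + i \sqrt{2}\right) + 8978 = 8974 + i \sqrt{2}$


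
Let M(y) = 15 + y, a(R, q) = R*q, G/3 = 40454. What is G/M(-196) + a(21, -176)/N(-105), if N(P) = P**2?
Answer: -63746906/95025 ≈ -670.84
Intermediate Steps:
G = 121362 (G = 3*40454 = 121362)
G/M(-196) + a(21, -176)/N(-105) = 121362/(15 - 196) + (21*(-176))/((-105)**2) = 121362/(-181) - 3696/11025 = 121362*(-1/181) - 3696*1/11025 = -121362/181 - 176/525 = -63746906/95025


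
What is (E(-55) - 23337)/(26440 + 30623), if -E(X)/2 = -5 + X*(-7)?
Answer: -24097/57063 ≈ -0.42229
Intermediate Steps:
E(X) = 10 + 14*X (E(X) = -2*(-5 + X*(-7)) = -2*(-5 - 7*X) = 10 + 14*X)
(E(-55) - 23337)/(26440 + 30623) = ((10 + 14*(-55)) - 23337)/(26440 + 30623) = ((10 - 770) - 23337)/57063 = (-760 - 23337)*(1/57063) = -24097*1/57063 = -24097/57063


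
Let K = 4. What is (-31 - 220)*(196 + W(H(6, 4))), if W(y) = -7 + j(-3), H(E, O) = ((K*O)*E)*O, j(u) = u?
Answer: -46686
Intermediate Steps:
H(E, O) = 4*E*O² (H(E, O) = ((4*O)*E)*O = (4*E*O)*O = 4*E*O²)
W(y) = -10 (W(y) = -7 - 3 = -10)
(-31 - 220)*(196 + W(H(6, 4))) = (-31 - 220)*(196 - 10) = -251*186 = -46686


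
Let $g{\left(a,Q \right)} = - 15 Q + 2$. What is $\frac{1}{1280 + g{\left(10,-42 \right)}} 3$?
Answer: $\frac{3}{1912} \approx 0.001569$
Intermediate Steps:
$g{\left(a,Q \right)} = 2 - 15 Q$
$\frac{1}{1280 + g{\left(10,-42 \right)}} 3 = \frac{1}{1280 + \left(2 - -630\right)} 3 = \frac{1}{1280 + \left(2 + 630\right)} 3 = \frac{1}{1280 + 632} \cdot 3 = \frac{1}{1912} \cdot 3 = \frac{3}{1912}$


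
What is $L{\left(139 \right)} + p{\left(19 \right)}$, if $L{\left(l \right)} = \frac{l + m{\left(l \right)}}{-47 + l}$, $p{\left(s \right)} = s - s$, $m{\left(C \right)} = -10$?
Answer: $\frac{129}{92} \approx 1.4022$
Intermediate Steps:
$p{\left(s \right)} = 0$
$L{\left(l \right)} = \frac{-10 + l}{-47 + l}$ ($L{\left(l \right)} = \frac{l - 10}{-47 + l} = \frac{-10 + l}{-47 + l}$)
$L{\left(139 \right)} + p{\left(19 \right)} = \frac{-10 + 139}{-47 + 139} + 0 = \frac{1}{92} \cdot 129 + 0 = \frac{129}{92} + 0 = \frac{129}{92}$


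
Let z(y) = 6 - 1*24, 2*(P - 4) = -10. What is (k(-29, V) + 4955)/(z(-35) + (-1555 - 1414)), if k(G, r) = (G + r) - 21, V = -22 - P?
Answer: -4884/2987 ≈ -1.6351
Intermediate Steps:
P = -1 (P = 4 + (1/2)*(-10) = 4 - 5 = -1)
z(y) = -18 (z(y) = 6 - 24 = -18)
V = -21 (V = -22 - 1*(-1) = -22 + 1 = -21)
k(G, r) = -21 + G + r
(k(-29, V) + 4955)/(z(-35) + (-1555 - 1414)) = ((-21 - 29 - 21) + 4955)/(-18 + (-1555 - 1414)) = (-71 + 4955)/(-18 - 2969) = 4884/(-2987) = 4884*(-1/2987) = -4884/2987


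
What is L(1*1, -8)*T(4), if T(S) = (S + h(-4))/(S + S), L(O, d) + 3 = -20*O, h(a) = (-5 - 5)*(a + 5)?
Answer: 69/4 ≈ 17.250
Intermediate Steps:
h(a) = -50 - 10*a (h(a) = -10*(5 + a) = -50 - 10*a)
L(O, d) = -3 - 20*O
T(S) = (-10 + S)/(2*S) (T(S) = (S + (-50 - 10*(-4)))/(S + S) = (S + (-50 + 40))/((2*S)) = (S - 10)*(1/(2*S)) = (-10 + S)*(1/(2*S)) = (-10 + S)/(2*S))
L(1*1, -8)*T(4) = (-3 - 20)*((½)*(-10 + 4)/4) = (-3 - 20*1)*((½)*(¼)*(-6)) = (-3 - 20)*(-¾) = -23*(-¾) = 69/4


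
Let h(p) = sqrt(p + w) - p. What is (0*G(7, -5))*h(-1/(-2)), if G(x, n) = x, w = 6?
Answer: 0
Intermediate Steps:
h(p) = sqrt(6 + p) - p (h(p) = sqrt(p + 6) - p = sqrt(6 + p) - p)
(0*G(7, -5))*h(-1/(-2)) = (0*7)*(sqrt(6 - 1/(-2)) - (-1)/(-2)) = 0*(sqrt(6 - 1*(-1/2)) - (-1)*(-1)/2) = 0*(sqrt(6 + 1/2) - 1*1/2) = 0*(sqrt(13/2) - 1/2) = 0*(sqrt(26)/2 - 1/2) = 0*(-1/2 + sqrt(26)/2) = 0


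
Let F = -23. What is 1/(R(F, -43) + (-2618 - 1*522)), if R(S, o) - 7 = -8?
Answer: -1/3141 ≈ -0.00031837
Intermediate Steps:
R(S, o) = -1 (R(S, o) = 7 - 8 = -1)
1/(R(F, -43) + (-2618 - 1*522)) = 1/(-1 + (-2618 - 1*522)) = 1/(-1 + (-2618 - 522)) = 1/(-1 - 3140) = 1/(-3141) = -1/3141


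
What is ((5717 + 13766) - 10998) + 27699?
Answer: 36184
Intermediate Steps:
((5717 + 13766) - 10998) + 27699 = (19483 - 10998) + 27699 = 8485 + 27699 = 36184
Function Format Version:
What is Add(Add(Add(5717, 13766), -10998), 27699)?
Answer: 36184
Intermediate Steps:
Add(Add(Add(5717, 13766), -10998), 27699) = Add(Add(19483, -10998), 27699) = Add(8485, 27699) = 36184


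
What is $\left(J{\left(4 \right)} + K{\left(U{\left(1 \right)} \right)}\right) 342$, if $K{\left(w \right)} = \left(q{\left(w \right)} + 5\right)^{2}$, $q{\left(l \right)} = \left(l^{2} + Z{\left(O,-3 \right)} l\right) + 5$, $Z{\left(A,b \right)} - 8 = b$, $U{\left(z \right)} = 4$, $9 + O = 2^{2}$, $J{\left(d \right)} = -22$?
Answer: $716148$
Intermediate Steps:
$O = -5$ ($O = -9 + 2^{2} = -9 + 4 = -5$)
$Z{\left(A,b \right)} = 8 + b$
$q{\left(l \right)} = 5 + l^{2} + 5 l$ ($q{\left(l \right)} = \left(l^{2} + \left(8 - 3\right) l\right) + 5 = \left(l^{2} + 5 l\right) + 5 = 5 + l^{2} + 5 l$)
$K{\left(w \right)} = \left(10 + w^{2} + 5 w\right)^{2}$ ($K{\left(w \right)} = \left(\left(5 + w^{2} + 5 w\right) + 5\right)^{2} = \left(10 + w^{2} + 5 w\right)^{2}$)
$\left(J{\left(4 \right)} + K{\left(U{\left(1 \right)} \right)}\right) 342 = \left(-22 + \left(10 + 4^{2} + 5 \cdot 4\right)^{2}\right) 342 = \left(-22 + \left(10 + 16 + 20\right)^{2}\right) 342 = \left(-22 + 46^{2}\right) 342 = \left(-22 + 2116\right) 342 = 2094 \cdot 342 = 716148$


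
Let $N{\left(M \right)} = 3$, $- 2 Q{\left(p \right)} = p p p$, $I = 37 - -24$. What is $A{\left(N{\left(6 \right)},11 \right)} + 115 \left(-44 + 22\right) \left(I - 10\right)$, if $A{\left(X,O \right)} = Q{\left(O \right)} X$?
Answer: $- \frac{262053}{2} \approx -1.3103 \cdot 10^{5}$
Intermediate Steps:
$I = 61$ ($I = 37 + 24 = 61$)
$Q{\left(p \right)} = - \frac{p^{3}}{2}$ ($Q{\left(p \right)} = - \frac{p p p}{2} = - \frac{p^{2} p}{2} = - \frac{p^{3}}{2}$)
$A{\left(X,O \right)} = - \frac{X O^{3}}{2}$ ($A{\left(X,O \right)} = - \frac{O^{3}}{2} X = - \frac{X O^{3}}{2}$)
$A{\left(N{\left(6 \right)},11 \right)} + 115 \left(-44 + 22\right) \left(I - 10\right) = \left(- \frac{1}{2}\right) 3 \cdot 11^{3} + 115 \left(-44 + 22\right) \left(61 - 10\right) = \left(- \frac{1}{2}\right) 3 \cdot 1331 + 115 \left(\left(-22\right) 51\right) = - \frac{3993}{2} + 115 \left(-1122\right) = - \frac{3993}{2} - 129030 = - \frac{262053}{2}$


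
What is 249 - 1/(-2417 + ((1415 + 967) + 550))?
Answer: 128234/515 ≈ 249.00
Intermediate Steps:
249 - 1/(-2417 + ((1415 + 967) + 550)) = 249 - 1/(-2417 + (2382 + 550)) = 249 - 1/(-2417 + 2932) = 249 - 1/515 = 128234/515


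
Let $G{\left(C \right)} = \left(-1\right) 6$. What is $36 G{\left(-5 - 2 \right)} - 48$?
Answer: $-264$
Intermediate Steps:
$G{\left(C \right)} = -6$
$36 G{\left(-5 - 2 \right)} - 48 = 36 \left(-6\right) - 48 = -216 - 48 = -264$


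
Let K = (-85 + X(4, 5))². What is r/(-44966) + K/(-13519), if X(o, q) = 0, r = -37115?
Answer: 176878335/607895354 ≈ 0.29097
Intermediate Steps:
K = 7225 (K = (-85 + 0)² = (-85)² = 7225)
r/(-44966) + K/(-13519) = -37115/(-44966) + 7225/(-13519) = -37115*(-1/44966) + 7225*(-1/13519) = 37115/44966 - 7225/13519 = 176878335/607895354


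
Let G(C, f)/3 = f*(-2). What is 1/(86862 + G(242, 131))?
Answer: 1/86076 ≈ 1.1618e-5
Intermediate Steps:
G(C, f) = -6*f (G(C, f) = 3*(f*(-2)) = 3*(-2*f) = -6*f)
1/(86862 + G(242, 131)) = 1/(86862 - 6*131) = 1/(86862 - 786) = 1/86076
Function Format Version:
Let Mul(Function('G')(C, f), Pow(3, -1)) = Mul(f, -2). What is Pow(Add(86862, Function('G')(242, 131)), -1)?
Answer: Rational(1, 86076) ≈ 1.1618e-5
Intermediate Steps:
Function('G')(C, f) = Mul(-6, f) (Function('G')(C, f) = Mul(3, Mul(f, -2)) = Mul(3, Mul(-2, f)) = Mul(-6, f))
Pow(Add(86862, Function('G')(242, 131)), -1) = Pow(Add(86862, Mul(-6, 131)), -1) = Pow(Add(86862, -786), -1) = Pow(86076, -1) = Rational(1, 86076)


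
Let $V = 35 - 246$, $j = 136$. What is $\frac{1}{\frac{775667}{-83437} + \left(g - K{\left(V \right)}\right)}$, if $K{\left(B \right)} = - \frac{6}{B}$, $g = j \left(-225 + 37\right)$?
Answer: $- \frac{17605207}{450294098935} \approx -3.9097 \cdot 10^{-5}$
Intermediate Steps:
$g = -25568$ ($g = 136 \left(-225 + 37\right) = 136 \left(-188\right) = -25568$)
$V = -211$
$\frac{1}{\frac{775667}{-83437} + \left(g - K{\left(V \right)}\right)} = \frac{1}{\frac{775667}{-83437} - \left(25568 - \frac{6}{-211}\right)} = \frac{1}{775667 \left(- \frac{1}{83437}\right) - \left(25568 - - \frac{6}{211}\right)} = \frac{1}{- \frac{775667}{83437} - \frac{5394854}{211}} = \frac{1}{- \frac{450294098935}{17605207}} = - \frac{17605207}{450294098935}$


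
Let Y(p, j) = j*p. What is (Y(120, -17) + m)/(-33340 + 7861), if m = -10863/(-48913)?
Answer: 33257219/415418109 ≈ 0.080057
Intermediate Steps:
m = 10863/48913 (m = -10863*(-1/48913) = 10863/48913 ≈ 0.22209)
(Y(120, -17) + m)/(-33340 + 7861) = (-17*120 + 10863/48913)/(-33340 + 7861) = (-2040 + 10863/48913)/(-25479) = -99771657/48913*(-1/25479) = 33257219/415418109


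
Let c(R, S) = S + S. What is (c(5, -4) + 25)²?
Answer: 289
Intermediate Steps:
c(R, S) = 2*S
(c(5, -4) + 25)² = (2*(-4) + 25)² = (-8 + 25)² = 17² = 289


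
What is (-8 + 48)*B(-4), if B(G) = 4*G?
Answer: -640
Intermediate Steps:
(-8 + 48)*B(-4) = (-8 + 48)*(4*(-4)) = 40*(-16) = -640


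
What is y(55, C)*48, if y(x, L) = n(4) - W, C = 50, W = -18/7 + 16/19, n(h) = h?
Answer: 36576/133 ≈ 275.01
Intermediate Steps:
W = -230/133 (W = -18*⅐ + 16*(1/19) = -18/7 + 16/19 = -230/133 ≈ -1.7293)
y(x, L) = 762/133 (y(x, L) = 4 - 1*(-230/133) = 4 + 230/133 = 762/133)
y(55, C)*48 = (762/133)*48 = 36576/133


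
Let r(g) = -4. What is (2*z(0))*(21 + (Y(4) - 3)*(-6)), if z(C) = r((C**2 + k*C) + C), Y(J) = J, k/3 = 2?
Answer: -120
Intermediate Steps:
k = 6 (k = 3*2 = 6)
z(C) = -4
(2*z(0))*(21 + (Y(4) - 3)*(-6)) = (2*(-4))*(21 + (4 - 3)*(-6)) = -8*(21 + 1*(-6)) = -8*(21 - 6) = -8*15 = -120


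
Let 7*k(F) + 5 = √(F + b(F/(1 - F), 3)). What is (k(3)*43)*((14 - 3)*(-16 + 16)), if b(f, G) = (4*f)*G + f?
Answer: 0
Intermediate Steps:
b(f, G) = f + 4*G*f (b(f, G) = 4*G*f + f = f + 4*G*f)
k(F) = -5/7 + √(F + 13*F/(1 - F))/7 (k(F) = -5/7 + √(F + (F/(1 - F))*(1 + 4*3))/7 = -5/7 + √(F + (F/(1 - F))*(1 + 12))/7 = -5/7 + √(F + (F/(1 - F))*13)/7 = -5/7 + √(F + 13*F/(1 - F))/7)
(k(3)*43)*((14 - 3)*(-16 + 16)) = ((-5/7 + √(3*(-14 + 3)/(-1 + 3))/7)*43)*((14 - 3)*(-16 + 16)) = ((-5/7 + √(3*(-11)/2)/7)*43)*(11*0) = ((-5/7 + √(3*(½)*(-11))/7)*43)*0 = ((-5/7 + √(-33/2)/7)*43)*0 = ((-5/7 + (I*√66/2)/7)*43)*0 = ((-5/7 + I*√66/14)*43)*0 = (-215/7 + 43*I*√66/14)*0 = 0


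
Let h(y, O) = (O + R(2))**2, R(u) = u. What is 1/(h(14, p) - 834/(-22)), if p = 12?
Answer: 11/2573 ≈ 0.0042752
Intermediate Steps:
h(y, O) = (2 + O)**2 (h(y, O) = (O + 2)**2 = (2 + O)**2)
1/(h(14, p) - 834/(-22)) = 1/((2 + 12)**2 - 834/(-22)) = 1/(14**2 - 834*(-1/22)) = 1/(196 + 417/11) = 1/(2573/11) = 11/2573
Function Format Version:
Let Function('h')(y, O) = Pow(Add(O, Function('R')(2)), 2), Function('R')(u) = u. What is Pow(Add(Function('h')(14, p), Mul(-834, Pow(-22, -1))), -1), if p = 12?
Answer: Rational(11, 2573) ≈ 0.0042752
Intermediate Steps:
Function('h')(y, O) = Pow(Add(2, O), 2) (Function('h')(y, O) = Pow(Add(O, 2), 2) = Pow(Add(2, O), 2))
Pow(Add(Function('h')(14, p), Mul(-834, Pow(-22, -1))), -1) = Pow(Add(Pow(Add(2, 12), 2), Mul(-834, Pow(-22, -1))), -1) = Pow(Add(Pow(14, 2), Mul(-834, Rational(-1, 22))), -1) = Pow(Add(196, Rational(417, 11)), -1) = Pow(Rational(2573, 11), -1) = Rational(11, 2573)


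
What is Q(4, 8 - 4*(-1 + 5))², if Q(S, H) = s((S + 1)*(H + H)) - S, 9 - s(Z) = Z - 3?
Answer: 7744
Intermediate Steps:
s(Z) = 12 - Z (s(Z) = 9 - (Z - 3) = 9 - (-3 + Z) = 9 + (3 - Z) = 12 - Z)
Q(S, H) = 12 - S - 2*H*(1 + S) (Q(S, H) = (12 - (S + 1)*(H + H)) - S = (12 - (1 + S)*2*H) - S = (12 - 2*H*(1 + S)) - S = 12 - S - 2*H*(1 + S))
Q(4, 8 - 4*(-1 + 5))² = (12 - 1*4 - 2*(8 - 4*(-1 + 5))*(1 + 4))² = (12 - 4 - 2*(8 - 4*4)*5)² = (12 - 4 - 2*(8 - 1*16)*5)² = (12 - 4 - 2*(8 - 16)*5)² = (12 - 4 - 2*(-8)*5)² = (12 - 4 + 80)² = 88² = 7744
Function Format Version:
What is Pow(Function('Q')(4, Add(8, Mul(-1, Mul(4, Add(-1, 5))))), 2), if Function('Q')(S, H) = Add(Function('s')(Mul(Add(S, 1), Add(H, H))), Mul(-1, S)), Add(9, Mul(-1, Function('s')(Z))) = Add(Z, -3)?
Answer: 7744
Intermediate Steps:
Function('s')(Z) = Add(12, Mul(-1, Z)) (Function('s')(Z) = Add(9, Mul(-1, Add(Z, -3))) = Add(9, Mul(-1, Add(-3, Z))) = Add(9, Add(3, Mul(-1, Z))) = Add(12, Mul(-1, Z)))
Function('Q')(S, H) = Add(12, Mul(-1, S), Mul(-2, H, Add(1, S))) (Function('Q')(S, H) = Add(Add(12, Mul(-1, Mul(Add(S, 1), Add(H, H)))), Mul(-1, S)) = Add(Add(12, Mul(-1, Mul(Add(1, S), Mul(2, H)))), Mul(-1, S)) = Add(Add(12, Mul(-1, Mul(2, H, Add(1, S)))), Mul(-1, S)) = Add(Add(12, Mul(-2, H, Add(1, S))), Mul(-1, S)) = Add(12, Mul(-1, S), Mul(-2, H, Add(1, S))))
Pow(Function('Q')(4, Add(8, Mul(-1, Mul(4, Add(-1, 5))))), 2) = Pow(Add(12, Mul(-1, 4), Mul(-2, Add(8, Mul(-1, Mul(4, Add(-1, 5)))), Add(1, 4))), 2) = Pow(Add(12, -4, Mul(-2, Add(8, Mul(-1, Mul(4, 4))), 5)), 2) = Pow(Add(12, -4, Mul(-2, Add(8, Mul(-1, 16)), 5)), 2) = Pow(Add(12, -4, Mul(-2, Add(8, -16), 5)), 2) = Pow(Add(12, -4, Mul(-2, -8, 5)), 2) = Pow(Add(12, -4, 80), 2) = Pow(88, 2) = 7744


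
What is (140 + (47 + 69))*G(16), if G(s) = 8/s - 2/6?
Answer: 128/3 ≈ 42.667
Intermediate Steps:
G(s) = -⅓ + 8/s (G(s) = 8/s - 2*⅙ = 8/s - ⅓ = -⅓ + 8/s)
(140 + (47 + 69))*G(16) = (140 + (47 + 69))*((⅓)*(24 - 1*16)/16) = (140 + 116)*((⅓)*(1/16)*(24 - 16)) = 256*((⅓)*(1/16)*8) = 256*(⅙) = 128/3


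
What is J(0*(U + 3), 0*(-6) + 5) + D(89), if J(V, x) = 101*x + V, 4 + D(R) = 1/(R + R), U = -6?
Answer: 89179/178 ≈ 501.01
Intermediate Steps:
D(R) = -4 + 1/(2*R) (D(R) = -4 + 1/(R + R) = -4 + 1/(2*R))
J(V, x) = V + 101*x
J(0*(U + 3), 0*(-6) + 5) + D(89) = (0*(-6 + 3) + 101*(0*(-6) + 5)) + (-4 + (1/2)/89) = (0*(-3) + 101*(0 + 5)) + (-4 + (1/2)*(1/89)) = (0 + 101*5) + (-4 + 1/178) = (0 + 505) - 711/178 = 505 - 711/178 = 89179/178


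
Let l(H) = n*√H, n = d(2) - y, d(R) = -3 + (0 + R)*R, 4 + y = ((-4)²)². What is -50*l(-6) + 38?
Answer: 38 + 12550*I*√6 ≈ 38.0 + 30741.0*I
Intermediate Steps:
y = 252 (y = -4 + ((-4)²)² = -4 + 16² = -4 + 256 = 252)
d(R) = -3 + R² (d(R) = -3 + R*R = -3 + R²)
n = -251 (n = (-3 + 2²) - 1*252 = (-3 + 4) - 252 = 1 - 252 = -251)
l(H) = -251*√H
-50*l(-6) + 38 = -(-12550)*√(-6) + 38 = -(-12550)*I*√6 + 38 = 12550*I*√6 + 38 = 38 + 12550*I*√6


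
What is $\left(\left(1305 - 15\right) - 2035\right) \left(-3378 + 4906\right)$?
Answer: $-1138360$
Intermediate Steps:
$\left(\left(1305 - 15\right) - 2035\right) \left(-3378 + 4906\right) = \left(1290 - 2035\right) 1528 = \left(-745\right) 1528 = -1138360$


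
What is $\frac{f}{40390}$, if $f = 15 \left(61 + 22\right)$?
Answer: $\frac{249}{8078} \approx 0.030824$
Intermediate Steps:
$f = 1245$ ($f = 15 \cdot 83 = 1245$)
$\frac{f}{40390} = \frac{1245}{40390} = 1245 \cdot \frac{1}{40390} = \frac{249}{8078}$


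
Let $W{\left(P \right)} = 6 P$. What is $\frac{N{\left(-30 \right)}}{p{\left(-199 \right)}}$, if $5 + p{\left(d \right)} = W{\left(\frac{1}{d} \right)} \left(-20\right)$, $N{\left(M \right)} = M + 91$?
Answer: $- \frac{12139}{875} \approx -13.873$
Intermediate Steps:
$N{\left(M \right)} = 91 + M$
$p{\left(d \right)} = -5 - \frac{120}{d}$ ($p{\left(d \right)} = -5 + \frac{6}{d} \left(-20\right) = -5 - \frac{120}{d}$)
$\frac{N{\left(-30 \right)}}{p{\left(-199 \right)}} = \frac{91 - 30}{-5 - \frac{120}{-199}} = \frac{61}{-5 - - \frac{120}{199}} = \frac{61}{-5 + \frac{120}{199}} = \frac{61}{- \frac{875}{199}} = 61 \left(- \frac{199}{875}\right) = - \frac{12139}{875}$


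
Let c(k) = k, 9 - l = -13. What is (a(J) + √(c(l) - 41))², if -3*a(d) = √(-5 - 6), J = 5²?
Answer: -182/9 + 2*√209/3 ≈ -10.584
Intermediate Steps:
l = 22 (l = 9 - 1*(-13) = 9 + 13 = 22)
J = 25
a(d) = -I*√11/3 (a(d) = -√(-5 - 6)/3 = -I*√11/3)
(a(J) + √(c(l) - 41))² = (-I*√11/3 + √(22 - 41))² = (-I*√11/3 + √(-19))² = (-I*√11/3 + I*√19)² = (I*√19 - I*√11/3)²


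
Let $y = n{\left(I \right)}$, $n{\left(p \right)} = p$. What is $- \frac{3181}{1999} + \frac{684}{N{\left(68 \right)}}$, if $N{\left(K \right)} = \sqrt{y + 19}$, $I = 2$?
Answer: $- \frac{3181}{1999} + \frac{228 \sqrt{21}}{7} \approx 147.67$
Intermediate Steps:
$y = 2$
$N{\left(K \right)} = \sqrt{21}$ ($N{\left(K \right)} = \sqrt{2 + 19} = \sqrt{21}$)
$- \frac{3181}{1999} + \frac{684}{N{\left(68 \right)}} = - \frac{3181}{1999} + \frac{684}{\sqrt{21}} = \left(-3181\right) \frac{1}{1999} + 684 \frac{\sqrt{21}}{21} = - \frac{3181}{1999} + \frac{228 \sqrt{21}}{7}$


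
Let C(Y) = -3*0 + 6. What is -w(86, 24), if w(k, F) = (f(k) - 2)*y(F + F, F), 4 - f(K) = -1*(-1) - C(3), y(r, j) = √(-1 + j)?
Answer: -7*√23 ≈ -33.571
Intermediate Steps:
C(Y) = 6 (C(Y) = 0 + 6 = 6)
f(K) = 9 (f(K) = 4 - (-1*(-1) - 1*6) = 4 - (1 - 6) = 4 - 1*(-5) = 4 + 5 = 9)
w(k, F) = 7*√(-1 + F) (w(k, F) = (9 - 2)*√(-1 + F) = 7*√(-1 + F))
-w(86, 24) = -7*√(-1 + 24) = -7*√23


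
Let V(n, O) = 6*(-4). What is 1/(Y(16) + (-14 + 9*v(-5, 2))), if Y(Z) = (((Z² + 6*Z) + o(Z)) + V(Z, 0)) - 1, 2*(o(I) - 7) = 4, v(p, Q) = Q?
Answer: 1/340 ≈ 0.0029412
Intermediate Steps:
V(n, O) = -24
o(I) = 9 (o(I) = 7 + (½)*4 = 7 + 2 = 9)
Y(Z) = -16 + Z² + 6*Z (Y(Z) = (((Z² + 6*Z) + 9) - 24) - 1 = ((9 + Z² + 6*Z) - 24) - 1 = (-15 + Z² + 6*Z) - 1 = -16 + Z² + 6*Z)
1/(Y(16) + (-14 + 9*v(-5, 2))) = 1/((-16 + 16² + 6*16) + (-14 + 9*2)) = 1/((-16 + 256 + 96) + (-14 + 18)) = 1/(336 + 4) = 1/340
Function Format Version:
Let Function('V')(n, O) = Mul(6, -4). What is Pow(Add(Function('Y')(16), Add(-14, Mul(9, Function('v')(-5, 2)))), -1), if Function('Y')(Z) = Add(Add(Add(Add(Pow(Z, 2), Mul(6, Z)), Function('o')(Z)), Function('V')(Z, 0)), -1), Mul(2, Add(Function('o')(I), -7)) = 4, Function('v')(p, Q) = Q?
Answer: Rational(1, 340) ≈ 0.0029412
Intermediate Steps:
Function('V')(n, O) = -24
Function('o')(I) = 9 (Function('o')(I) = Add(7, Mul(Rational(1, 2), 4)) = Add(7, 2) = 9)
Function('Y')(Z) = Add(-16, Pow(Z, 2), Mul(6, Z)) (Function('Y')(Z) = Add(Add(Add(Add(Pow(Z, 2), Mul(6, Z)), 9), -24), -1) = Add(Add(Add(9, Pow(Z, 2), Mul(6, Z)), -24), -1) = Add(Add(-15, Pow(Z, 2), Mul(6, Z)), -1) = Add(-16, Pow(Z, 2), Mul(6, Z)))
Pow(Add(Function('Y')(16), Add(-14, Mul(9, Function('v')(-5, 2)))), -1) = Pow(Add(Add(-16, Pow(16, 2), Mul(6, 16)), Add(-14, Mul(9, 2))), -1) = Pow(Add(Add(-16, 256, 96), Add(-14, 18)), -1) = Pow(Add(336, 4), -1) = Pow(340, -1) = Rational(1, 340)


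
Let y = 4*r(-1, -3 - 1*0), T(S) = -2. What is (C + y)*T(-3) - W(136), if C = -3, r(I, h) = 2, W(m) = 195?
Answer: -205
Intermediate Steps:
y = 8 (y = 4*2 = 8)
(C + y)*T(-3) - W(136) = (-3 + 8)*(-2) - 1*195 = 5*(-2) - 195 = -10 - 195 = -205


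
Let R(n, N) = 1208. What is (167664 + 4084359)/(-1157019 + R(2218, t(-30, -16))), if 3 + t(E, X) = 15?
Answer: -4252023/1155811 ≈ -3.6788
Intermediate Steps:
t(E, X) = 12 (t(E, X) = -3 + 15 = 12)
(167664 + 4084359)/(-1157019 + R(2218, t(-30, -16))) = (167664 + 4084359)/(-1157019 + 1208) = 4252023/(-1155811) = 4252023*(-1/1155811) = -4252023/1155811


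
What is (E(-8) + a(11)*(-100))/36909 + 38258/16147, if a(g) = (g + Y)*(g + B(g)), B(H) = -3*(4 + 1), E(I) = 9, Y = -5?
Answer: 483654215/198656541 ≈ 2.4346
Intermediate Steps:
B(H) = -15 (B(H) = -3*5 = -15)
a(g) = (-15 + g)*(-5 + g) (a(g) = (g - 5)*(g - 15) = (-5 + g)*(-15 + g) = (-15 + g)*(-5 + g))
(E(-8) + a(11)*(-100))/36909 + 38258/16147 = (9 + (75 + 11² - 20*11)*(-100))/36909 + 38258/16147 = (9 + (75 + 121 - 220)*(-100))*(1/36909) + 38258*(1/16147) = (9 - 24*(-100))*(1/36909) + 38258/16147 = (9 + 2400)*(1/36909) + 38258/16147 = 2409*(1/36909) + 38258/16147 = 803/12303 + 38258/16147 = 483654215/198656541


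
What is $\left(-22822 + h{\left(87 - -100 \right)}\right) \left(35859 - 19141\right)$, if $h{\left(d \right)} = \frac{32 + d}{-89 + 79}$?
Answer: $- \frac{1909521601}{5} \approx -3.819 \cdot 10^{8}$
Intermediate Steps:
$h{\left(d \right)} = - \frac{16}{5} - \frac{d}{10}$ ($h{\left(d \right)} = \frac{32 + d}{-10} = \left(32 + d\right) \left(- \frac{1}{10}\right) = - \frac{16}{5} - \frac{d}{10}$)
$\left(-22822 + h{\left(87 - -100 \right)}\right) \left(35859 - 19141\right) = \left(-22822 - \left(\frac{16}{5} + \frac{87 - -100}{10}\right)\right) \left(35859 - 19141\right) = \left(-22822 - \left(\frac{16}{5} + \frac{87 + 100}{10}\right)\right) \left(35859 - 19141\right) = \left(-22822 - \frac{219}{10}\right) 16718 = \left(- \frac{228439}{10}\right) 16718 = - \frac{1909521601}{5}$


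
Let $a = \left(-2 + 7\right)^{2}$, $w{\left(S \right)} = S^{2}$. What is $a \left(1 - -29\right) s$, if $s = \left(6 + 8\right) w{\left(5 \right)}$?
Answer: $262500$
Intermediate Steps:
$s = 350$ ($s = \left(6 + 8\right) 5^{2} = 14 \cdot 25 = 350$)
$a = 25$ ($a = 5^{2} = 25$)
$a \left(1 - -29\right) s = 25 \left(1 - -29\right) 350 = 25 \left(1 + 29\right) 350 = 25 \cdot 30 \cdot 350 = 750 \cdot 350 = 262500$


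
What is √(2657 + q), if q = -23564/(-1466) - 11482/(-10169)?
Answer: √148579461898487681/7453877 ≈ 51.713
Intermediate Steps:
q = 128227464/7453877 (q = -23564*(-1/1466) - 11482*(-1/10169) = 11782/733 + 11482/10169 = 128227464/7453877 ≈ 17.203)
√(2657 + q) = √(2657 + 128227464/7453877) = √(19933178653/7453877) = √148579461898487681/7453877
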